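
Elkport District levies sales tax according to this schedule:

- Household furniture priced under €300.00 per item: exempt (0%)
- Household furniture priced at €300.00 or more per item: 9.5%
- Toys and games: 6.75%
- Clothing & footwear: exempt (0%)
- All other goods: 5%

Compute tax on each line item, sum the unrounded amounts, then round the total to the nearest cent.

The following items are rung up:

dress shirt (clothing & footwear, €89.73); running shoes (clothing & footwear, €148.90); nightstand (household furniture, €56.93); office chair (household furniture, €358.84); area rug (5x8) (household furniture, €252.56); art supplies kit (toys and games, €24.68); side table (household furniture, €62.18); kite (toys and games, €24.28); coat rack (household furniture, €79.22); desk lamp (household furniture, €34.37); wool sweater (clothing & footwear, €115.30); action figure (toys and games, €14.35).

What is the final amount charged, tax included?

Dress shirt €89.73: clothing & footwear → 0% → €0.00
Running shoes €148.90: clothing & footwear → 0% → €0.00
Nightstand €56.93: household furniture, under €300.00 → 0% → €0.00
Office chair €358.84: household furniture, €300.00 or more → 9.5% → €34.0898
Area rug (5x8) €252.56: household furniture, under €300.00 → 0% → €0.00
Art supplies kit €24.68: toys and games → 6.75% → €1.6659
Side table €62.18: household furniture, under €300.00 → 0% → €0.00
Kite €24.28: toys and games → 6.75% → €1.6389
Coat rack €79.22: household furniture, under €300.00 → 0% → €0.00
Desk lamp €34.37: household furniture, under €300.00 → 0% → €0.00
Wool sweater €115.30: clothing & footwear → 0% → €0.00
Action figure €14.35: toys and games → 6.75% → €0.968625
Subtotal = €1261.34; unrounded tax = €38.363225 → €38.36; total due = €1299.70

€1299.70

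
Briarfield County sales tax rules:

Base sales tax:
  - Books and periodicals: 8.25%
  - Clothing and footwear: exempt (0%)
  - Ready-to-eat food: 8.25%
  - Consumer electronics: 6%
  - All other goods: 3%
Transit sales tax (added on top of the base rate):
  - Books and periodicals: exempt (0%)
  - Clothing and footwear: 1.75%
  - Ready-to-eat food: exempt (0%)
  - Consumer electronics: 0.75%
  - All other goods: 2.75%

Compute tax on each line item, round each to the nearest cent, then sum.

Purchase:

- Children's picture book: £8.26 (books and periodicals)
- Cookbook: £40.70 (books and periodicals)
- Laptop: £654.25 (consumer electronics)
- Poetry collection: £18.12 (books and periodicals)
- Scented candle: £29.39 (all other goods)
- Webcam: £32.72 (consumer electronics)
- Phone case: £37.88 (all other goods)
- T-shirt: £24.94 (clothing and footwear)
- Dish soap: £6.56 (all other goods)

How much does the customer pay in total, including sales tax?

£909.41

Children's picture book £8.26: books and periodicals → 8.25% + 0% transit = 8.25% → £0.68
Cookbook £40.70: books and periodicals → 8.25% + 0% transit = 8.25% → £3.36
Laptop £654.25: consumer electronics → 6% + 0.75% transit = 6.75% → £44.16
Poetry collection £18.12: books and periodicals → 8.25% + 0% transit = 8.25% → £1.49
Scented candle £29.39: all other goods → 3% + 2.75% transit = 5.75% → £1.69
Webcam £32.72: consumer electronics → 6% + 0.75% transit = 6.75% → £2.21
Phone case £37.88: all other goods → 3% + 2.75% transit = 5.75% → £2.18
T-shirt £24.94: clothing and footwear → 0% + 1.75% transit = 1.75% → £0.44
Dish soap £6.56: all other goods → 3% + 2.75% transit = 5.75% → £0.38
Subtotal = £852.82; tax = £56.59; total due = £909.41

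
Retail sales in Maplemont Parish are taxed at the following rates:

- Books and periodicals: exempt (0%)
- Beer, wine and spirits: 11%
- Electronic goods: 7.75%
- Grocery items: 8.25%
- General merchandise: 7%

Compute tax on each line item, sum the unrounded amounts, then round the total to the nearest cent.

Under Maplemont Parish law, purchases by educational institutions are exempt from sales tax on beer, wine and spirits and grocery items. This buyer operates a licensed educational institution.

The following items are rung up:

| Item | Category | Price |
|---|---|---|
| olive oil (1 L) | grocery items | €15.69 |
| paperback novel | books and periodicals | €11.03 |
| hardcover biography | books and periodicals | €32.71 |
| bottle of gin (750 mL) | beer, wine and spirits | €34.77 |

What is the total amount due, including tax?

€94.20

Olive oil (1 L) €15.69: grocery items, buyer-exempt → 0% → €0.00
Paperback novel €11.03: books and periodicals → 0% → €0.00
Hardcover biography €32.71: books and periodicals → 0% → €0.00
Bottle of gin (750 mL) €34.77: beer, wine and spirits, buyer-exempt → 0% → €0.00
Subtotal = €94.20; unrounded tax = €0.00 → €0.00; total due = €94.20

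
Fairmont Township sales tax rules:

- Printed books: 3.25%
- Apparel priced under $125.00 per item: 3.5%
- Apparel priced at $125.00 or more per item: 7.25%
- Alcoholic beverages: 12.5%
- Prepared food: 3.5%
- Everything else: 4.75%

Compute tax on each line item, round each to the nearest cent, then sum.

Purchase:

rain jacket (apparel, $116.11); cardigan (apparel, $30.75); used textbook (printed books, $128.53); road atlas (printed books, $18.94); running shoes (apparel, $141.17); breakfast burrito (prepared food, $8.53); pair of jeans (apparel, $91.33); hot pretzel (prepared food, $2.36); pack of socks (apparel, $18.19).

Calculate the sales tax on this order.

$24.39

Rain jacket $116.11: apparel, under $125.00 → 3.5% → $4.06
Cardigan $30.75: apparel, under $125.00 → 3.5% → $1.08
Used textbook $128.53: printed books → 3.25% → $4.18
Road atlas $18.94: printed books → 3.25% → $0.62
Running shoes $141.17: apparel, $125.00 or more → 7.25% → $10.23
Breakfast burrito $8.53: prepared food → 3.5% → $0.30
Pair of jeans $91.33: apparel, under $125.00 → 3.5% → $3.20
Hot pretzel $2.36: prepared food → 3.5% → $0.08
Pack of socks $18.19: apparel, under $125.00 → 3.5% → $0.64
Total tax = $4.06 + $1.08 + $4.18 + $0.62 + $10.23 + $0.30 + $3.20 + $0.08 + $0.64 = $24.39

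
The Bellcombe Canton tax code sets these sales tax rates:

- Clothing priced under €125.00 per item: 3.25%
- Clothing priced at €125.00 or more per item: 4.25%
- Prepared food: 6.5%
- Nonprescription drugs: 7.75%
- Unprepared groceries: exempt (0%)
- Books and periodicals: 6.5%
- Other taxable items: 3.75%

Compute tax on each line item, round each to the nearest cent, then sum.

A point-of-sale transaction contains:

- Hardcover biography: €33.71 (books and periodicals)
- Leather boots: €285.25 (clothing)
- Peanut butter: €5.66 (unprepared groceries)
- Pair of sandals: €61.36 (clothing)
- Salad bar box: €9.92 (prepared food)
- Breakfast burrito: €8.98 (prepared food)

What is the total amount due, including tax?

€422.40

Hardcover biography €33.71: books and periodicals → 6.5% → €2.19
Leather boots €285.25: clothing, €125.00 or more → 4.25% → €12.12
Peanut butter €5.66: unprepared groceries → 0% → €0.00
Pair of sandals €61.36: clothing, under €125.00 → 3.25% → €1.99
Salad bar box €9.92: prepared food → 6.5% → €0.64
Breakfast burrito €8.98: prepared food → 6.5% → €0.58
Subtotal = €404.88; tax = €17.52; total due = €422.40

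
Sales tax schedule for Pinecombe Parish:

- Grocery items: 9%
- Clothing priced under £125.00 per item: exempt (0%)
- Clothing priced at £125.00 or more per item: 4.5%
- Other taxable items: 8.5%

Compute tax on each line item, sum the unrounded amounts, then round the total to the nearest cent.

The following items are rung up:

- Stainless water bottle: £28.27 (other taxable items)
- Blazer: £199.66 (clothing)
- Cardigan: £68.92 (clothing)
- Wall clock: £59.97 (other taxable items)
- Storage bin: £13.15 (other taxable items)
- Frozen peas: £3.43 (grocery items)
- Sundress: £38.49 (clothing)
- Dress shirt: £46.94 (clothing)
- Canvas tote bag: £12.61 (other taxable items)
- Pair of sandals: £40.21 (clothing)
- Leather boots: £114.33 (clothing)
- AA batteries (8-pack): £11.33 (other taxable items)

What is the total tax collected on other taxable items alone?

£10.65

Stainless water bottle £28.27: other taxable items → 8.5% → £2.40295
Wall clock £59.97: other taxable items → 8.5% → £5.09745
Storage bin £13.15: other taxable items → 8.5% → £1.11775
Canvas tote bag £12.61: other taxable items → 8.5% → £1.07185
AA batteries (8-pack) £11.33: other taxable items → 8.5% → £0.96305
Tax on other taxable items: unrounded sum = £10.65305 → £10.65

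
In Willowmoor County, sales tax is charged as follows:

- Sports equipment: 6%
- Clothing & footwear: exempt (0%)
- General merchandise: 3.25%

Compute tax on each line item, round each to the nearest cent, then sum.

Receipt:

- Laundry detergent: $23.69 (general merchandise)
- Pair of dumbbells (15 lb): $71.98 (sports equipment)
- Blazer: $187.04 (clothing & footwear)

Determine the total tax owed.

Laundry detergent $23.69: general merchandise → 3.25% → $0.77
Pair of dumbbells (15 lb) $71.98: sports equipment → 6% → $4.32
Blazer $187.04: clothing & footwear → 0% → $0.00
Total tax = $0.77 + $4.32 = $5.09

$5.09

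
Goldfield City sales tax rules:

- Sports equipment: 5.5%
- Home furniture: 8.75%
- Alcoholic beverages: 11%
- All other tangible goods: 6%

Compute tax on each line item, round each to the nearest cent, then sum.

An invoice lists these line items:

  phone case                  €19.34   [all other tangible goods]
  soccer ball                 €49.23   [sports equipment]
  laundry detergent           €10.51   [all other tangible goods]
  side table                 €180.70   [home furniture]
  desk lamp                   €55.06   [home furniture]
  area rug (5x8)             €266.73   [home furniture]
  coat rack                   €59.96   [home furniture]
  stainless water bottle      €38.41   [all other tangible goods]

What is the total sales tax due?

€56.02

Phone case €19.34: all other tangible goods → 6% → €1.16
Soccer ball €49.23: sports equipment → 5.5% → €2.71
Laundry detergent €10.51: all other tangible goods → 6% → €0.63
Side table €180.70: home furniture → 8.75% → €15.81
Desk lamp €55.06: home furniture → 8.75% → €4.82
Area rug (5x8) €266.73: home furniture → 8.75% → €23.34
Coat rack €59.96: home furniture → 8.75% → €5.25
Stainless water bottle €38.41: all other tangible goods → 6% → €2.30
Total tax = €1.16 + €2.71 + €0.63 + €15.81 + €4.82 + €23.34 + €5.25 + €2.30 = €56.02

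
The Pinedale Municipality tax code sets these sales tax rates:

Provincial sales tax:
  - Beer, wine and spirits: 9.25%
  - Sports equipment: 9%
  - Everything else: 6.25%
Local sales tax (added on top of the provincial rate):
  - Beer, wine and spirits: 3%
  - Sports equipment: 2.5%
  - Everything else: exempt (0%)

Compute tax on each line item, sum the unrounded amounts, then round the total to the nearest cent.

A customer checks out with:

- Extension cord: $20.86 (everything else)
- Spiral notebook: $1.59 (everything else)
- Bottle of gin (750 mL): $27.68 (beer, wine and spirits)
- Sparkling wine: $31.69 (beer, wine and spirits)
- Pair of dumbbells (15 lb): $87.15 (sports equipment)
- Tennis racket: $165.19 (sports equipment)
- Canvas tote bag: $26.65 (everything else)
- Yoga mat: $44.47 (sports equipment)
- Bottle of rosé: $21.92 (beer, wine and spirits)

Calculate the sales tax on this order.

Extension cord $20.86: everything else → 6.25% + 0% local = 6.25% → $1.30375
Spiral notebook $1.59: everything else → 6.25% + 0% local = 6.25% → $0.099375
Bottle of gin (750 mL) $27.68: beer, wine and spirits → 9.25% + 3% local = 12.25% → $3.3908
Sparkling wine $31.69: beer, wine and spirits → 9.25% + 3% local = 12.25% → $3.882025
Pair of dumbbells (15 lb) $87.15: sports equipment → 9% + 2.5% local = 11.5% → $10.02225
Tennis racket $165.19: sports equipment → 9% + 2.5% local = 11.5% → $18.99685
Canvas tote bag $26.65: everything else → 6.25% + 0% local = 6.25% → $1.665625
Yoga mat $44.47: sports equipment → 9% + 2.5% local = 11.5% → $5.11405
Bottle of rosé $21.92: beer, wine and spirits → 9.25% + 3% local = 12.25% → $2.6852
Unrounded tax sum = $47.159925 → $47.16

$47.16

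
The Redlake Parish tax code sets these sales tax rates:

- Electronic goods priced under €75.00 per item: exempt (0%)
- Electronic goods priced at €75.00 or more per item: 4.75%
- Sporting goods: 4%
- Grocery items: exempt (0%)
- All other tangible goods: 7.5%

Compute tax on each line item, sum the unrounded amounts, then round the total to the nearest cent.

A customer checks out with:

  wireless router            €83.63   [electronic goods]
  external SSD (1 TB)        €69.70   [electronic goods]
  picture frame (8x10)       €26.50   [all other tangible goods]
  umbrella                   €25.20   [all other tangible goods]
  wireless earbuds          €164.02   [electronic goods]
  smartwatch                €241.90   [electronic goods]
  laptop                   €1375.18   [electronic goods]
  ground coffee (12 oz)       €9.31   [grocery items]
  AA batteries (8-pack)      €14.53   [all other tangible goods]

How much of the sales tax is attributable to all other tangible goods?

€4.97

Picture frame (8x10) €26.50: all other tangible goods → 7.5% → €1.9875
Umbrella €25.20: all other tangible goods → 7.5% → €1.89
AA batteries (8-pack) €14.53: all other tangible goods → 7.5% → €1.08975
Tax on all other tangible goods: unrounded sum = €4.96725 → €4.97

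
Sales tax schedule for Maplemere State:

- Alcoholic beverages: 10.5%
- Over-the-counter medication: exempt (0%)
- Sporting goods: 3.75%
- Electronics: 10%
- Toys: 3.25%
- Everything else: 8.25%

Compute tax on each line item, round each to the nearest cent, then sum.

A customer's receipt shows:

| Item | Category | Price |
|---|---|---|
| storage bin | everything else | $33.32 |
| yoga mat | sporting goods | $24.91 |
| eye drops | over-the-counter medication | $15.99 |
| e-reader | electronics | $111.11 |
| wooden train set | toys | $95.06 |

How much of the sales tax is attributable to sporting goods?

Yoga mat $24.91: sporting goods → 3.75% → $0.93
Tax on sporting goods = $0.93

$0.93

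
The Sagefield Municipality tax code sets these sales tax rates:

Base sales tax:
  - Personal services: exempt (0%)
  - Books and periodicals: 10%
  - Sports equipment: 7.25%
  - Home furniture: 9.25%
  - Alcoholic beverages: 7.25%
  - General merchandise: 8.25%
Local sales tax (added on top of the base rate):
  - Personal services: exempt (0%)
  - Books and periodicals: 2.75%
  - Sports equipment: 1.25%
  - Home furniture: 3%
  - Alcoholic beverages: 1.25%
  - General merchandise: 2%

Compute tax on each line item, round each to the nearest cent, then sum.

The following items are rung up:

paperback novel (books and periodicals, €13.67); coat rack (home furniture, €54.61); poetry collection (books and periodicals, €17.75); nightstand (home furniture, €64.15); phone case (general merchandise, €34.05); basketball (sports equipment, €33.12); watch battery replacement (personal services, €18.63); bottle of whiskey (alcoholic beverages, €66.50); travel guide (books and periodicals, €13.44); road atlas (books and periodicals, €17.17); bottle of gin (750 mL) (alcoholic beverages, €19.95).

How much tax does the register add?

€36.11

Paperback novel €13.67: books and periodicals → 10% + 2.75% local = 12.75% → €1.74
Coat rack €54.61: home furniture → 9.25% + 3% local = 12.25% → €6.69
Poetry collection €17.75: books and periodicals → 10% + 2.75% local = 12.75% → €2.26
Nightstand €64.15: home furniture → 9.25% + 3% local = 12.25% → €7.86
Phone case €34.05: general merchandise → 8.25% + 2% local = 10.25% → €3.49
Basketball €33.12: sports equipment → 7.25% + 1.25% local = 8.5% → €2.82
Watch battery replacement €18.63: personal services → 0% + 0% local = 0% → €0.00
Bottle of whiskey €66.50: alcoholic beverages → 7.25% + 1.25% local = 8.5% → €5.65
Travel guide €13.44: books and periodicals → 10% + 2.75% local = 12.75% → €1.71
Road atlas €17.17: books and periodicals → 10% + 2.75% local = 12.75% → €2.19
Bottle of gin (750 mL) €19.95: alcoholic beverages → 7.25% + 1.25% local = 8.5% → €1.70
Total tax = €1.74 + €6.69 + €2.26 + €7.86 + €3.49 + €2.82 + €5.65 + €1.71 + €2.19 + €1.70 = €36.11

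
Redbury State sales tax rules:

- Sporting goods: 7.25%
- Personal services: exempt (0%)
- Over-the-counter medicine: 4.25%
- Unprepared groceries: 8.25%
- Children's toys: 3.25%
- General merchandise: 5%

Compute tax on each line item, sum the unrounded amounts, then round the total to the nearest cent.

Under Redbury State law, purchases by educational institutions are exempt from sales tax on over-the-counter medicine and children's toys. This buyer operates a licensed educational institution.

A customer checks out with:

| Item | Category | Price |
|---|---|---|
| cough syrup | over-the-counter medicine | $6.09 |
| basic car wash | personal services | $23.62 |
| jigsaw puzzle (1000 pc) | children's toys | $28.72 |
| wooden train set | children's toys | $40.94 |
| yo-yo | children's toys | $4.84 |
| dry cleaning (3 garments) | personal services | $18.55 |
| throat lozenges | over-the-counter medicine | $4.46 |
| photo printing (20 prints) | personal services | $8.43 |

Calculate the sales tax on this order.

Cough syrup $6.09: over-the-counter medicine, buyer-exempt → 0% → $0.00
Basic car wash $23.62: personal services → 0% → $0.00
Jigsaw puzzle (1000 pc) $28.72: children's toys, buyer-exempt → 0% → $0.00
Wooden train set $40.94: children's toys, buyer-exempt → 0% → $0.00
Yo-yo $4.84: children's toys, buyer-exempt → 0% → $0.00
Dry cleaning (3 garments) $18.55: personal services → 0% → $0.00
Throat lozenges $4.46: over-the-counter medicine, buyer-exempt → 0% → $0.00
Photo printing (20 prints) $8.43: personal services → 0% → $0.00
Unrounded tax sum = $0.00 → $0.00

$0.00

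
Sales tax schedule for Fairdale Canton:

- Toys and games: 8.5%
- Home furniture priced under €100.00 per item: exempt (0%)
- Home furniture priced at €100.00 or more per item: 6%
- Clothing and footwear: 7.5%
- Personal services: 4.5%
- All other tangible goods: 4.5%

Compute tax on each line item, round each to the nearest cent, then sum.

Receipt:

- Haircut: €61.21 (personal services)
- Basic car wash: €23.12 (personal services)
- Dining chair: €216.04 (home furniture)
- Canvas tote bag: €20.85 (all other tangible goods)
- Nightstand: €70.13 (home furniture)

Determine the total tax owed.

Haircut €61.21: personal services → 4.5% → €2.75
Basic car wash €23.12: personal services → 4.5% → €1.04
Dining chair €216.04: home furniture, €100.00 or more → 6% → €12.96
Canvas tote bag €20.85: all other tangible goods → 4.5% → €0.94
Nightstand €70.13: home furniture, under €100.00 → 0% → €0.00
Total tax = €2.75 + €1.04 + €12.96 + €0.94 = €17.69

€17.69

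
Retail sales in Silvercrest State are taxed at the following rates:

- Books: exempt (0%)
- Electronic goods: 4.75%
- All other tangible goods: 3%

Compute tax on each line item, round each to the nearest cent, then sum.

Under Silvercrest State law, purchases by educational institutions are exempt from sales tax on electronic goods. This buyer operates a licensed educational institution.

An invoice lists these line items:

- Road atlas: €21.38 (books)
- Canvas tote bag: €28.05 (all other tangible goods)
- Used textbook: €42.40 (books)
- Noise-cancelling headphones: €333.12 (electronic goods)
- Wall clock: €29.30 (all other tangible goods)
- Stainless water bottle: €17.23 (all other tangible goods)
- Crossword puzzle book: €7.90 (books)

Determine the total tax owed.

Road atlas €21.38: books → 0% → €0.00
Canvas tote bag €28.05: all other tangible goods → 3% → €0.84
Used textbook €42.40: books → 0% → €0.00
Noise-cancelling headphones €333.12: electronic goods, buyer-exempt → 0% → €0.00
Wall clock €29.30: all other tangible goods → 3% → €0.88
Stainless water bottle €17.23: all other tangible goods → 3% → €0.52
Crossword puzzle book €7.90: books → 0% → €0.00
Total tax = €0.84 + €0.88 + €0.52 = €2.24

€2.24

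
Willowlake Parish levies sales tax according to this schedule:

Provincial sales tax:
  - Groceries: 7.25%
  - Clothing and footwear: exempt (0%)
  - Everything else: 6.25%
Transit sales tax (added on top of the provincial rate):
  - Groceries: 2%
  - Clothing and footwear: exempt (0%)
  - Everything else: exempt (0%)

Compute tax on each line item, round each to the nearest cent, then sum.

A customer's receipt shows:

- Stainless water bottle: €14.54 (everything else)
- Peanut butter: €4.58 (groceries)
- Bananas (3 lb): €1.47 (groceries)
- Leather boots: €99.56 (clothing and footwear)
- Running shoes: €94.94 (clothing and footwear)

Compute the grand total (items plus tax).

€216.56

Stainless water bottle €14.54: everything else → 6.25% + 0% transit = 6.25% → €0.91
Peanut butter €4.58: groceries → 7.25% + 2% transit = 9.25% → €0.42
Bananas (3 lb) €1.47: groceries → 7.25% + 2% transit = 9.25% → €0.14
Leather boots €99.56: clothing and footwear → 0% + 0% transit = 0% → €0.00
Running shoes €94.94: clothing and footwear → 0% + 0% transit = 0% → €0.00
Subtotal = €215.09; tax = €1.47; total due = €216.56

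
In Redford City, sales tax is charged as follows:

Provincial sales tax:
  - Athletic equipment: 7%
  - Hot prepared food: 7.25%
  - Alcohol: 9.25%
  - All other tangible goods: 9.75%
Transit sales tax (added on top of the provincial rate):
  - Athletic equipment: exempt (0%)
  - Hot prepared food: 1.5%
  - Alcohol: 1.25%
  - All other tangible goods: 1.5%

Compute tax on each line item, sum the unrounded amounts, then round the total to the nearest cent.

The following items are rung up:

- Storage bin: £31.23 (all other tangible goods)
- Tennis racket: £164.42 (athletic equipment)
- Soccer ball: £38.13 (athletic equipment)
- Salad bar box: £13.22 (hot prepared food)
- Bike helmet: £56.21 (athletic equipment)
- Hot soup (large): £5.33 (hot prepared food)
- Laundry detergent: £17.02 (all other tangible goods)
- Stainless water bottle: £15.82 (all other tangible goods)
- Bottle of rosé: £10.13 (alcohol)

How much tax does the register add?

Storage bin £31.23: all other tangible goods → 9.75% + 1.5% transit = 11.25% → £3.513375
Tennis racket £164.42: athletic equipment → 7% + 0% transit = 7% → £11.5094
Soccer ball £38.13: athletic equipment → 7% + 0% transit = 7% → £2.6691
Salad bar box £13.22: hot prepared food → 7.25% + 1.5% transit = 8.75% → £1.15675
Bike helmet £56.21: athletic equipment → 7% + 0% transit = 7% → £3.9347
Hot soup (large) £5.33: hot prepared food → 7.25% + 1.5% transit = 8.75% → £0.466375
Laundry detergent £17.02: all other tangible goods → 9.75% + 1.5% transit = 11.25% → £1.91475
Stainless water bottle £15.82: all other tangible goods → 9.75% + 1.5% transit = 11.25% → £1.77975
Bottle of rosé £10.13: alcohol → 9.25% + 1.25% transit = 10.5% → £1.06365
Unrounded tax sum = £28.00785 → £28.01

£28.01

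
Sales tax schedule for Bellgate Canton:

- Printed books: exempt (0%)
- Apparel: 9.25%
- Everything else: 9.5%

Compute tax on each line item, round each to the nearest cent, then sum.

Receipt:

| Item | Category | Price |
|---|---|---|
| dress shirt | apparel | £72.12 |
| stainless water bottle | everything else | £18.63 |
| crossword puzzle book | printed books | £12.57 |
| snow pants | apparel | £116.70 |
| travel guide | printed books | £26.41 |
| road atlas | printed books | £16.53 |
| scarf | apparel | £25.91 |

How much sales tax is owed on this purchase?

£21.63

Dress shirt £72.12: apparel → 9.25% → £6.67
Stainless water bottle £18.63: everything else → 9.5% → £1.77
Crossword puzzle book £12.57: printed books → 0% → £0.00
Snow pants £116.70: apparel → 9.25% → £10.79
Travel guide £26.41: printed books → 0% → £0.00
Road atlas £16.53: printed books → 0% → £0.00
Scarf £25.91: apparel → 9.25% → £2.40
Total tax = £6.67 + £1.77 + £10.79 + £2.40 = £21.63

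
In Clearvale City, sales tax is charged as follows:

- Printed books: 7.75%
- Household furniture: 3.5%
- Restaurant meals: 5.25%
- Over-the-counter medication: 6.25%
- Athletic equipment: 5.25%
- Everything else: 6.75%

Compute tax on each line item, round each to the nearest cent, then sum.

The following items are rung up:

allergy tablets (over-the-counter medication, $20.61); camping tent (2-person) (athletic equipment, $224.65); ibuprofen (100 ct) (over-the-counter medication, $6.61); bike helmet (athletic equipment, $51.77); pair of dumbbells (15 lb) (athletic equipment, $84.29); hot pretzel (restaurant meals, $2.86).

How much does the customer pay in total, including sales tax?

$411.58

Allergy tablets $20.61: over-the-counter medication → 6.25% → $1.29
Camping tent (2-person) $224.65: athletic equipment → 5.25% → $11.79
Ibuprofen (100 ct) $6.61: over-the-counter medication → 6.25% → $0.41
Bike helmet $51.77: athletic equipment → 5.25% → $2.72
Pair of dumbbells (15 lb) $84.29: athletic equipment → 5.25% → $4.43
Hot pretzel $2.86: restaurant meals → 5.25% → $0.15
Subtotal = $390.79; tax = $20.79; total due = $411.58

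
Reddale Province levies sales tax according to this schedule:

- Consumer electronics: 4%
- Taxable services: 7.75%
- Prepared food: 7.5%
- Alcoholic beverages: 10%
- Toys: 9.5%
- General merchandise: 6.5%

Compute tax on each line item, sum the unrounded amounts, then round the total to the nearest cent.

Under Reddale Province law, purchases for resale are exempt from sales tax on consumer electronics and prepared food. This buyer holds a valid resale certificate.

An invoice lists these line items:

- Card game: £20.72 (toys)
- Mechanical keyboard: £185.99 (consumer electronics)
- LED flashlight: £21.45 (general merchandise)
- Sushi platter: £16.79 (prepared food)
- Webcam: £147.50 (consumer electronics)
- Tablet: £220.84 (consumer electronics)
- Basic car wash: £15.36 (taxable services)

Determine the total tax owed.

Card game £20.72: toys → 9.5% → £1.9684
Mechanical keyboard £185.99: consumer electronics, buyer-exempt → 0% → £0.00
LED flashlight £21.45: general merchandise → 6.5% → £1.39425
Sushi platter £16.79: prepared food, buyer-exempt → 0% → £0.00
Webcam £147.50: consumer electronics, buyer-exempt → 0% → £0.00
Tablet £220.84: consumer electronics, buyer-exempt → 0% → £0.00
Basic car wash £15.36: taxable services → 7.75% → £1.1904
Unrounded tax sum = £4.55305 → £4.55

£4.55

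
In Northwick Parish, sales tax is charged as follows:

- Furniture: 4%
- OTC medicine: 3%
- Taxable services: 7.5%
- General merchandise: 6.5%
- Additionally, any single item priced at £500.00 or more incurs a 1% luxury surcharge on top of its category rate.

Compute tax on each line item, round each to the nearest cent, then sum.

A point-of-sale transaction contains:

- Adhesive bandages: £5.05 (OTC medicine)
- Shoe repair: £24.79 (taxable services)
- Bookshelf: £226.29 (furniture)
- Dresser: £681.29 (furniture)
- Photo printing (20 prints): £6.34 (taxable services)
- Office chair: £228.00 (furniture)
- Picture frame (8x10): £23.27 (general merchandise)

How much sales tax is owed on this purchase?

£56.23

Adhesive bandages £5.05: OTC medicine → 3% → £0.15
Shoe repair £24.79: taxable services → 7.5% → £1.86
Bookshelf £226.29: furniture → 4% → £9.05
Dresser £681.29: furniture → 4% + 1% surcharge = 5% → £34.06
Photo printing (20 prints) £6.34: taxable services → 7.5% → £0.48
Office chair £228.00: furniture → 4% → £9.12
Picture frame (8x10) £23.27: general merchandise → 6.5% → £1.51
Total tax = £0.15 + £1.86 + £9.05 + £34.06 + £0.48 + £9.12 + £1.51 = £56.23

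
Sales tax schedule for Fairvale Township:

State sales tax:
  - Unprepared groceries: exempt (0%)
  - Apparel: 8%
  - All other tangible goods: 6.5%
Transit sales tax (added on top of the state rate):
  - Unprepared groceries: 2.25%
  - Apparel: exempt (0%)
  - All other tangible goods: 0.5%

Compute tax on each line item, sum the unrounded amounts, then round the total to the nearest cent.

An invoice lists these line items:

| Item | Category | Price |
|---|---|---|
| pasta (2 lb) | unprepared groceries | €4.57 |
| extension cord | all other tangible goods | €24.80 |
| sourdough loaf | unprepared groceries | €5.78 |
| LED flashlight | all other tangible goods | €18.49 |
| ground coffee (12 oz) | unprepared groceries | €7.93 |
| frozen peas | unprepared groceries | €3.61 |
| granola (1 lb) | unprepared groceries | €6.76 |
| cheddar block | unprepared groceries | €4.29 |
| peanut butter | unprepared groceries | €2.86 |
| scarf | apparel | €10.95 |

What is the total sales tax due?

Pasta (2 lb) €4.57: unprepared groceries → 0% + 2.25% transit = 2.25% → €0.102825
Extension cord €24.80: all other tangible goods → 6.5% + 0.5% transit = 7% → €1.736
Sourdough loaf €5.78: unprepared groceries → 0% + 2.25% transit = 2.25% → €0.13005
LED flashlight €18.49: all other tangible goods → 6.5% + 0.5% transit = 7% → €1.2943
Ground coffee (12 oz) €7.93: unprepared groceries → 0% + 2.25% transit = 2.25% → €0.178425
Frozen peas €3.61: unprepared groceries → 0% + 2.25% transit = 2.25% → €0.081225
Granola (1 lb) €6.76: unprepared groceries → 0% + 2.25% transit = 2.25% → €0.1521
Cheddar block €4.29: unprepared groceries → 0% + 2.25% transit = 2.25% → €0.096525
Peanut butter €2.86: unprepared groceries → 0% + 2.25% transit = 2.25% → €0.06435
Scarf €10.95: apparel → 8% + 0% transit = 8% → €0.876
Unrounded tax sum = €4.7118 → €4.71

€4.71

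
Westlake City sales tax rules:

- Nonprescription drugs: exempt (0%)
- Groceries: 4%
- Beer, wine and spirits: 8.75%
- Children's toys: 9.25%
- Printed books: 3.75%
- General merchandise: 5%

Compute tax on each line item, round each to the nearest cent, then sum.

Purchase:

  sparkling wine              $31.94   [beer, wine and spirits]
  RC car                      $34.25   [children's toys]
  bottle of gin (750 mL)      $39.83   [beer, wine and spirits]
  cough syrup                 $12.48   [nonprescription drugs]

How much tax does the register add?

Sparkling wine $31.94: beer, wine and spirits → 8.75% → $2.79
RC car $34.25: children's toys → 9.25% → $3.17
Bottle of gin (750 mL) $39.83: beer, wine and spirits → 8.75% → $3.49
Cough syrup $12.48: nonprescription drugs → 0% → $0.00
Total tax = $2.79 + $3.17 + $3.49 = $9.45

$9.45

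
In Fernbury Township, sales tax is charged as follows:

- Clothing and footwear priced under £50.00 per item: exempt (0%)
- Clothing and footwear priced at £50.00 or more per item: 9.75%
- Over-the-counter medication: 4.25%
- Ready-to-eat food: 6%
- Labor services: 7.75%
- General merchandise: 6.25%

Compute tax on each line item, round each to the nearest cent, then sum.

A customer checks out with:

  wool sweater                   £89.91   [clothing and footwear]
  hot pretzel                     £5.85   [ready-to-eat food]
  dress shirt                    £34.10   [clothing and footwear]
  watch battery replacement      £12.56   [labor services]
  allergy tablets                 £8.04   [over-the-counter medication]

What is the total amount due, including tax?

Wool sweater £89.91: clothing and footwear, £50.00 or more → 9.75% → £8.77
Hot pretzel £5.85: ready-to-eat food → 6% → £0.35
Dress shirt £34.10: clothing and footwear, under £50.00 → 0% → £0.00
Watch battery replacement £12.56: labor services → 7.75% → £0.97
Allergy tablets £8.04: over-the-counter medication → 4.25% → £0.34
Subtotal = £150.46; tax = £10.43; total due = £160.89

£160.89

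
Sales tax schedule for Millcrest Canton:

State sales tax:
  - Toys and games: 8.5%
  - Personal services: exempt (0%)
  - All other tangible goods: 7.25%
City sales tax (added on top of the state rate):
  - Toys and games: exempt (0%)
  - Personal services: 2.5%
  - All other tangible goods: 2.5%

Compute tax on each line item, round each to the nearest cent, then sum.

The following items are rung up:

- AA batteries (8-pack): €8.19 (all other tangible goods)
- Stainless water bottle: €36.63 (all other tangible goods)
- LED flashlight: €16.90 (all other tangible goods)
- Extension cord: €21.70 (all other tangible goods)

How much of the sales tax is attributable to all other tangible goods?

AA batteries (8-pack) €8.19: all other tangible goods → 7.25% + 2.5% city = 9.75% → €0.80
Stainless water bottle €36.63: all other tangible goods → 7.25% + 2.5% city = 9.75% → €3.57
LED flashlight €16.90: all other tangible goods → 7.25% + 2.5% city = 9.75% → €1.65
Extension cord €21.70: all other tangible goods → 7.25% + 2.5% city = 9.75% → €2.12
Tax on all other tangible goods = €0.80 + €3.57 + €1.65 + €2.12 = €8.14

€8.14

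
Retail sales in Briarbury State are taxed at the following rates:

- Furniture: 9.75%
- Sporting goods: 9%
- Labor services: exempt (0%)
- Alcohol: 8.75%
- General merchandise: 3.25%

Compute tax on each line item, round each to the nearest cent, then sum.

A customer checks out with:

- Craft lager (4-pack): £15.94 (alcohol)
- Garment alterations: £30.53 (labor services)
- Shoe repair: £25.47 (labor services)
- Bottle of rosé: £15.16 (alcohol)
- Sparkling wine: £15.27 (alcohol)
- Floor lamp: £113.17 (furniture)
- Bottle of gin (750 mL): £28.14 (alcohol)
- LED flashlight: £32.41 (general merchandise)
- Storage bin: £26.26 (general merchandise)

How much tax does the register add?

Craft lager (4-pack) £15.94: alcohol → 8.75% → £1.39
Garment alterations £30.53: labor services → 0% → £0.00
Shoe repair £25.47: labor services → 0% → £0.00
Bottle of rosé £15.16: alcohol → 8.75% → £1.33
Sparkling wine £15.27: alcohol → 8.75% → £1.34
Floor lamp £113.17: furniture → 9.75% → £11.03
Bottle of gin (750 mL) £28.14: alcohol → 8.75% → £2.46
LED flashlight £32.41: general merchandise → 3.25% → £1.05
Storage bin £26.26: general merchandise → 3.25% → £0.85
Total tax = £1.39 + £1.33 + £1.34 + £11.03 + £2.46 + £1.05 + £0.85 = £19.45

£19.45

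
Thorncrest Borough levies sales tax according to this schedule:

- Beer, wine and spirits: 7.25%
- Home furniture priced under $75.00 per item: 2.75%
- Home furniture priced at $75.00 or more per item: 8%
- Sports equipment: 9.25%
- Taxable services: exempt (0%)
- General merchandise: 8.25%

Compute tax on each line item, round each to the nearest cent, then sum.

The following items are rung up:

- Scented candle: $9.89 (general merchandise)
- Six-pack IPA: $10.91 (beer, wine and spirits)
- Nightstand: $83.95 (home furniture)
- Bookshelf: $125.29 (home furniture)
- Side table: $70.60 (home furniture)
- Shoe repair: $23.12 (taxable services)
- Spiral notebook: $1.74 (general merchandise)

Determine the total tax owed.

$20.43

Scented candle $9.89: general merchandise → 8.25% → $0.82
Six-pack IPA $10.91: beer, wine and spirits → 7.25% → $0.79
Nightstand $83.95: home furniture, $75.00 or more → 8% → $6.72
Bookshelf $125.29: home furniture, $75.00 or more → 8% → $10.02
Side table $70.60: home furniture, under $75.00 → 2.75% → $1.94
Shoe repair $23.12: taxable services → 0% → $0.00
Spiral notebook $1.74: general merchandise → 8.25% → $0.14
Total tax = $0.82 + $0.79 + $6.72 + $10.02 + $1.94 + $0.14 = $20.43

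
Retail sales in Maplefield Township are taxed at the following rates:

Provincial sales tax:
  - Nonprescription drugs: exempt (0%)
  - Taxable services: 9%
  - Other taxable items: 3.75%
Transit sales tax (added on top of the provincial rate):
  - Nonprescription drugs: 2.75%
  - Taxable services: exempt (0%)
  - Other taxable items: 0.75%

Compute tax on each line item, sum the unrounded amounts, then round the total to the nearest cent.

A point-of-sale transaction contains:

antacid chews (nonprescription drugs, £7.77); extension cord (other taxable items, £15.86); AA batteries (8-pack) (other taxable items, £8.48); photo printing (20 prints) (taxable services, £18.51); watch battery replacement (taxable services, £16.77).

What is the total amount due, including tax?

Antacid chews £7.77: nonprescription drugs → 0% + 2.75% transit = 2.75% → £0.213675
Extension cord £15.86: other taxable items → 3.75% + 0.75% transit = 4.5% → £0.7137
AA batteries (8-pack) £8.48: other taxable items → 3.75% + 0.75% transit = 4.5% → £0.3816
Photo printing (20 prints) £18.51: taxable services → 9% + 0% transit = 9% → £1.6659
Watch battery replacement £16.77: taxable services → 9% + 0% transit = 9% → £1.5093
Subtotal = £67.39; unrounded tax = £4.484175 → £4.48; total due = £71.87

£71.87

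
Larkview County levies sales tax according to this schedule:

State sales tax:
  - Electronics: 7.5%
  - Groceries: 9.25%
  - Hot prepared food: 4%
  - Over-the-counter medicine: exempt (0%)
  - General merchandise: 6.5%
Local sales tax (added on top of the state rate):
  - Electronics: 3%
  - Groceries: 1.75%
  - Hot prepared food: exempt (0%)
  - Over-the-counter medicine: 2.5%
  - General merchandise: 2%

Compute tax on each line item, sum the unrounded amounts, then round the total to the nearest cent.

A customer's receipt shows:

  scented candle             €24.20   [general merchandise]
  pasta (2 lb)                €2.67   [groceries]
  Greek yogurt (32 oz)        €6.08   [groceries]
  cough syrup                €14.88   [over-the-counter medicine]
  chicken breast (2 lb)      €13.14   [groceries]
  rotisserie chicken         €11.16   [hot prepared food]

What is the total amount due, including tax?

€77.41

Scented candle €24.20: general merchandise → 6.5% + 2% local = 8.5% → €2.057
Pasta (2 lb) €2.67: groceries → 9.25% + 1.75% local = 11% → €0.2937
Greek yogurt (32 oz) €6.08: groceries → 9.25% + 1.75% local = 11% → €0.6688
Cough syrup €14.88: over-the-counter medicine → 0% + 2.5% local = 2.5% → €0.372
Chicken breast (2 lb) €13.14: groceries → 9.25% + 1.75% local = 11% → €1.4454
Rotisserie chicken €11.16: hot prepared food → 4% + 0% local = 4% → €0.4464
Subtotal = €72.13; unrounded tax = €5.2833 → €5.28; total due = €77.41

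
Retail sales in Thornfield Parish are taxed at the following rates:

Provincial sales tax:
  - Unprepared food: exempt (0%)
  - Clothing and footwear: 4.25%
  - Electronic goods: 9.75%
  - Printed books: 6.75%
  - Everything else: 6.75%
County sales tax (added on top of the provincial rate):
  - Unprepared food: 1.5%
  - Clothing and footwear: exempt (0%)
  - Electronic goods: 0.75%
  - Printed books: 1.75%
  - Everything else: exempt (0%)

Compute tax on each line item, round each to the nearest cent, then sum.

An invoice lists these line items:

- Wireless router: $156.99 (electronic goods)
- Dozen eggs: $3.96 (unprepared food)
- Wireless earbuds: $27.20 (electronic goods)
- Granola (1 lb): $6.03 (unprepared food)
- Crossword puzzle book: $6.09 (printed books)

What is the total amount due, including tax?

$220.28

Wireless router $156.99: electronic goods → 9.75% + 0.75% county = 10.5% → $16.48
Dozen eggs $3.96: unprepared food → 0% + 1.5% county = 1.5% → $0.06
Wireless earbuds $27.20: electronic goods → 9.75% + 0.75% county = 10.5% → $2.86
Granola (1 lb) $6.03: unprepared food → 0% + 1.5% county = 1.5% → $0.09
Crossword puzzle book $6.09: printed books → 6.75% + 1.75% county = 8.5% → $0.52
Subtotal = $200.27; tax = $20.01; total due = $220.28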